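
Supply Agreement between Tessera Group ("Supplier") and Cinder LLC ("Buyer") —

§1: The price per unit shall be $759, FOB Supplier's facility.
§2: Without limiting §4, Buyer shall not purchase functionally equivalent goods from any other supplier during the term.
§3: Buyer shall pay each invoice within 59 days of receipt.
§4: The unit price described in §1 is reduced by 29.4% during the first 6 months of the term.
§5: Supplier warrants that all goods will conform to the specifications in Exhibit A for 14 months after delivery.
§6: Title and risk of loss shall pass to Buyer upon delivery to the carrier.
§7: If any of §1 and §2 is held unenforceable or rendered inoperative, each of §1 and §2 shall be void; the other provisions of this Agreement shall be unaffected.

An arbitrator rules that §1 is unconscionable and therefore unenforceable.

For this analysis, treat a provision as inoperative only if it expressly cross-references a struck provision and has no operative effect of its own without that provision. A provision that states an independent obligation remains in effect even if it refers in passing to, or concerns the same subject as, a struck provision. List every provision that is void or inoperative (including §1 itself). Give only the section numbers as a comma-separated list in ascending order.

1, 2, 4

§1 is struck. §4 operates only by reference to §1, so it falls with §1. §7 declares §1 and §2 mutually dependent; since one of them has fallen, all of them are of no effect. That brings down §2 as well. The remainder continues in force under §7. That leaves §3, §5, §6, and §7 in effect.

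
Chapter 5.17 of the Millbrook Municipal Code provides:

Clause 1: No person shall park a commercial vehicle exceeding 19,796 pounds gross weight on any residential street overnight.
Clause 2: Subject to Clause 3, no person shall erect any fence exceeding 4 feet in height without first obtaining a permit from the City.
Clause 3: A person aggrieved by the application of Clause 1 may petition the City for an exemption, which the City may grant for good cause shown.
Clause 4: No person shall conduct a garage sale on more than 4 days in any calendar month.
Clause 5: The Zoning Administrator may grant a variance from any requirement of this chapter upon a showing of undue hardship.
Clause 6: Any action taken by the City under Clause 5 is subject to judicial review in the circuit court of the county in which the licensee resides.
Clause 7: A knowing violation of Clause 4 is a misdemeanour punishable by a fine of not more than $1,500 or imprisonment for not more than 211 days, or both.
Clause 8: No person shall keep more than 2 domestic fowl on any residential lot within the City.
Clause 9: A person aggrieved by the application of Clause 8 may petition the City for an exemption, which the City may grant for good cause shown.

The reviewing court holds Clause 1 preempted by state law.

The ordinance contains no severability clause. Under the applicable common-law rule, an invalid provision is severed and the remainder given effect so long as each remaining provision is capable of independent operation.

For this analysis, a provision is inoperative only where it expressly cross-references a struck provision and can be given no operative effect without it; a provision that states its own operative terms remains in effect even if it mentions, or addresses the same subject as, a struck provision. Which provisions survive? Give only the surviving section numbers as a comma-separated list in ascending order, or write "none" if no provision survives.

Clause 1 is struck. Clause 3 merely fixes the exemption procedure for Clause 1; with Clause 1 gone it has nothing to operate on and falls away. Although Clause 2 refers to Clause 3, its operative terms do not depend on Clause 3, so it remains in effect. With no severability clause, the stated default rule severs what cannot stand and enforces each remaining provision that can operate on its own. The provisions still in force are Clause 2, Clause 4, Clause 5, Clause 6, Clause 7, Clause 8, and Clause 9.

2, 4, 5, 6, 7, 8, 9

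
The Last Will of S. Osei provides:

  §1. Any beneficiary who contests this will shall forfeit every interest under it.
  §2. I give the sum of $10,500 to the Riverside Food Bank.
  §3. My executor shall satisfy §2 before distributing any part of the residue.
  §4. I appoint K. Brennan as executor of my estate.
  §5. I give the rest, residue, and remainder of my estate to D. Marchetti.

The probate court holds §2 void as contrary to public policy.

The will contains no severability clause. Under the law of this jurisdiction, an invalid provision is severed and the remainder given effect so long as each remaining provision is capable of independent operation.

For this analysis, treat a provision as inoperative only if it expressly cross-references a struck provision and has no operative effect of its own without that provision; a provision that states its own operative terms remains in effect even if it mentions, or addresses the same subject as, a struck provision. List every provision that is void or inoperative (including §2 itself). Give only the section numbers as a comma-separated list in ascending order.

2, 3

§2 is struck. §3 has no operative effect of its own apart from §2 and is therefore inoperative. Under the stated default rule, only provisions that cannot operate independently fall away; the rest are enforced. The provisions still in force are §1, §4, and §5.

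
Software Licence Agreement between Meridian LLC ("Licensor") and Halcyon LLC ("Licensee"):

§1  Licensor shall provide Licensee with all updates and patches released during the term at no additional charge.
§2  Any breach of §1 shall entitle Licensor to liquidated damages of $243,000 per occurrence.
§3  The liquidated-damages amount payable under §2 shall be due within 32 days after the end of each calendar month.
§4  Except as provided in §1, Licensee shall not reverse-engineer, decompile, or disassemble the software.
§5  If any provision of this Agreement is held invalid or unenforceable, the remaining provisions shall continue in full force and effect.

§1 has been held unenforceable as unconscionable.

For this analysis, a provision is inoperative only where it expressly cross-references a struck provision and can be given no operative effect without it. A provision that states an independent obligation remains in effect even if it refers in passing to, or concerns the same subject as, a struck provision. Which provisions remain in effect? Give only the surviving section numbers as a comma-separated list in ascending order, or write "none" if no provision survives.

§1 is struck. The whole of §2 is the liquidated-damages amount, defined by reference to §1, so §2 cannot stand once §1 is removed. §3 has no operative effect of its own apart from §2 and is therefore inoperative. Although §4 refers to §1, its operative terms do not depend on §1, so it remains in effect. §5 is a severability clause and preserves every provision that can still be given independent effect. The provisions still in force are §4 and §5.

4, 5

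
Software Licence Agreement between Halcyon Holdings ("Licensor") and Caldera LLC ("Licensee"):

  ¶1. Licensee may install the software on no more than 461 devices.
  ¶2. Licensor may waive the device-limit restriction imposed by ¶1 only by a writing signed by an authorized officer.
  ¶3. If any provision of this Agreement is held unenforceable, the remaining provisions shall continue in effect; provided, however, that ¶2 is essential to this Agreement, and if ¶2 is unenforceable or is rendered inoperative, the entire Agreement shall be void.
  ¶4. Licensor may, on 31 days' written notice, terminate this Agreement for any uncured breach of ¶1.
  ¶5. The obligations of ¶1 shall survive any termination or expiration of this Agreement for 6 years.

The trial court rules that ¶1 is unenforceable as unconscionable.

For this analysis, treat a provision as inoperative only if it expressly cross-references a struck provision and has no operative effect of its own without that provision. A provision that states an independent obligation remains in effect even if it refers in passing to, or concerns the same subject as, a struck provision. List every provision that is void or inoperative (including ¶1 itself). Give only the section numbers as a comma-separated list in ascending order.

1, 2, 3, 4, 5

¶1 is struck. The only function of ¶2 is the waiver condition for ¶1, so it cannot stand once ¶1 is removed. ¶4 merely fixes the termination right for breach of ¶1; with ¶1 gone it has nothing to operate on and falls away. The only function of ¶5 is the survival period for ¶1, so it cannot stand once ¶1 is removed. ¶3 makes ¶2 an essential term, and ¶2 has been rendered inoperative by the cascade; under ¶3, the entire Agreement is therefore void. No provision of the Agreement survives.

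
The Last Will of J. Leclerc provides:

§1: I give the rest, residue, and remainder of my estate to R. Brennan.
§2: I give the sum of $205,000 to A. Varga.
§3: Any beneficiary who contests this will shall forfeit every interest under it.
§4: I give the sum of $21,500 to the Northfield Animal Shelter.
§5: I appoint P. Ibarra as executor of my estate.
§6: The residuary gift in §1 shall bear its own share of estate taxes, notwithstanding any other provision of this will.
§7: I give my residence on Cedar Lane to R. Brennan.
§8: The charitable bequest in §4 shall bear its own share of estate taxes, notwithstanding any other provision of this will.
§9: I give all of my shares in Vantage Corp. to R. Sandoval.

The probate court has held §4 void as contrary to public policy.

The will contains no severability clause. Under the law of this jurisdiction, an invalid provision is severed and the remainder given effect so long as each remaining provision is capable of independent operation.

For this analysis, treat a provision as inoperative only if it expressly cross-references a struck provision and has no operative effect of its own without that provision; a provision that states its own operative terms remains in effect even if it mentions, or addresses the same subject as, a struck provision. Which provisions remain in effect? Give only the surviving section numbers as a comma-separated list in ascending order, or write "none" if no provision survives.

1, 2, 3, 5, 6, 7, 9

§4 is struck. §8 has no operative effect of its own apart from §4 and is therefore inoperative. With no severability clause, the stated default rule severs what cannot stand and enforces each remaining provision that can operate on its own. That leaves §1, §2, §3, §5, §6, §7, and §9 in effect.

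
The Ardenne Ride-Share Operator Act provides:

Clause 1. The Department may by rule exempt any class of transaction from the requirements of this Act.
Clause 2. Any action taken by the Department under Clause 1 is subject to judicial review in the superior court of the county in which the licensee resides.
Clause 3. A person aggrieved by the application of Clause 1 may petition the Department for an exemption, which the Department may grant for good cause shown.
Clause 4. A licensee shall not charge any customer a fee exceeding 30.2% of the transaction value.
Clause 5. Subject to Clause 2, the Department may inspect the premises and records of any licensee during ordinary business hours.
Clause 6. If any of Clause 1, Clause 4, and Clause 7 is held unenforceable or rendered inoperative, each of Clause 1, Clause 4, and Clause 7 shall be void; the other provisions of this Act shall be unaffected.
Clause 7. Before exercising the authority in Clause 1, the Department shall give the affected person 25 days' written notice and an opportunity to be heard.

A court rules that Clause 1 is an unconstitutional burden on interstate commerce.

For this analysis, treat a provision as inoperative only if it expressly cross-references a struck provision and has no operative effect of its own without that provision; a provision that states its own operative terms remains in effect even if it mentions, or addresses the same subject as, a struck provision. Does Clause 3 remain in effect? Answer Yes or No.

Clause 1 is struck. Clause 2 operates only by reference to Clause 1, so it falls with Clause 1. Clause 3 operates only by reference to Clause 1, so it falls with Clause 1. Clause 7 merely fixes the notice-and-hearing requirement for Clause 1; with Clause 1 gone it has nothing to operate on and falls away. Although Clause 5 refers to Clause 2, its operative terms do not depend on Clause 2, so it remains in effect. Clause 6 declares Clause 1, Clause 4, and Clause 7 mutually dependent; since one of them has fallen, all of them are of no effect. That brings down Clause 4 as well. The remainder continues in force under Clause 6. Clause 5 and Clause 6 remain in effect. Clause 3 is among the inoperative provisions, so the answer is no.

No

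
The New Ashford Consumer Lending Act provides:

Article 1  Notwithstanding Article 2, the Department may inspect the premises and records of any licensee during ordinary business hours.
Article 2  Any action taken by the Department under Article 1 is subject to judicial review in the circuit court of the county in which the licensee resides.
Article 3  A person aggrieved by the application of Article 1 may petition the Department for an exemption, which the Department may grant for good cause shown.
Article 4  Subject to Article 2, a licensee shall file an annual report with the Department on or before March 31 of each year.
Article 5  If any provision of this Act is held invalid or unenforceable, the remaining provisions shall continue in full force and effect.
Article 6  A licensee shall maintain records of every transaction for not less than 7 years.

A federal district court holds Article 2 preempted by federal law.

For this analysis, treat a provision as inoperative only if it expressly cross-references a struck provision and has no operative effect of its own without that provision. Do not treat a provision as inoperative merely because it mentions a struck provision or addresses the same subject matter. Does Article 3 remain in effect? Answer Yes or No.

Yes

Article 2 is struck. Although Article 1 refers to Article 2, its operative terms do not depend on Article 2, so it remains in effect. Article 4 mentions Article 2 but its own obligation stands independently of Article 2, so Article 4 is not affected. No other provision's operative terms depend on Article 2. Under the severability clause in Article 5, the remaining provisions continue in force. That leaves Article 1, Article 3, Article 4, Article 5, and Article 6 in effect. Article 3 is among the surviving provisions, so the answer is yes.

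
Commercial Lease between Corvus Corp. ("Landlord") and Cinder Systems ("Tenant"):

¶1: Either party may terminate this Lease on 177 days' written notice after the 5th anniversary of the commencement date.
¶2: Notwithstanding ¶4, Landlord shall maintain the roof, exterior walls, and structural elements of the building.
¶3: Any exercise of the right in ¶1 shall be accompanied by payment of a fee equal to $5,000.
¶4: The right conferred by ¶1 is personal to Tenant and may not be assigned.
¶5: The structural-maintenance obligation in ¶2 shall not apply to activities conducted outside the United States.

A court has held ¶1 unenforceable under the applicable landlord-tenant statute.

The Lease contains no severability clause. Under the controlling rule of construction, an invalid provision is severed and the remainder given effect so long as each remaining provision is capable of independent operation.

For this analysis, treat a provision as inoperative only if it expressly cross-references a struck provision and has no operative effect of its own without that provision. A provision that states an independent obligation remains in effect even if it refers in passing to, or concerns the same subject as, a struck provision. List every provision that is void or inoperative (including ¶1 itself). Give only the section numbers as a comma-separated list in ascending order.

1, 3, 4

¶1 is struck. The only function of ¶3 is the exercise fee for ¶1, so it cannot stand once ¶1 is removed. The only function of ¶4 is the non-assignment of ¶1, so it cannot stand once ¶1 is removed. ¶2 mentions ¶4 but its own obligation stands independently of ¶4, so ¶2 is not affected. With no severability clause, the stated default rule severs what cannot stand and enforces each remaining provision that can operate on its own. The provisions still in force are ¶2 and ¶5.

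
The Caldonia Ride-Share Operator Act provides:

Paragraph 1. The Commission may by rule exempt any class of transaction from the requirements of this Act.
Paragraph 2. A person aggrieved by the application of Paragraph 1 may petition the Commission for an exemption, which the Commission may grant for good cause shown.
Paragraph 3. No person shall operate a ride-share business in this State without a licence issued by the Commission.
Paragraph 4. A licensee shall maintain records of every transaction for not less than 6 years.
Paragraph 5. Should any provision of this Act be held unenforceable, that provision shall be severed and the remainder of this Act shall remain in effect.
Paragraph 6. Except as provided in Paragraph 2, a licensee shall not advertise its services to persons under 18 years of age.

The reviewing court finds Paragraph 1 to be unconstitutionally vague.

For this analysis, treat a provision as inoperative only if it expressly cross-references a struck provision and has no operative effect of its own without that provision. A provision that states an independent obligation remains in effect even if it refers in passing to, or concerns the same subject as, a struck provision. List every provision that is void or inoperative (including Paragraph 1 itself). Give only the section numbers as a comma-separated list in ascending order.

1, 2

Paragraph 1 is struck. The only function of Paragraph 2 is the exemption procedure for Paragraph 1, so it cannot stand once Paragraph 1 is removed. Although Paragraph 6 refers to Paragraph 2, its operative terms do not depend on Paragraph 2, so it remains in effect. Under the severability clause in Paragraph 5, the remaining provisions continue in force. The provisions still in force are Paragraph 3, Paragraph 4, Paragraph 5, and Paragraph 6.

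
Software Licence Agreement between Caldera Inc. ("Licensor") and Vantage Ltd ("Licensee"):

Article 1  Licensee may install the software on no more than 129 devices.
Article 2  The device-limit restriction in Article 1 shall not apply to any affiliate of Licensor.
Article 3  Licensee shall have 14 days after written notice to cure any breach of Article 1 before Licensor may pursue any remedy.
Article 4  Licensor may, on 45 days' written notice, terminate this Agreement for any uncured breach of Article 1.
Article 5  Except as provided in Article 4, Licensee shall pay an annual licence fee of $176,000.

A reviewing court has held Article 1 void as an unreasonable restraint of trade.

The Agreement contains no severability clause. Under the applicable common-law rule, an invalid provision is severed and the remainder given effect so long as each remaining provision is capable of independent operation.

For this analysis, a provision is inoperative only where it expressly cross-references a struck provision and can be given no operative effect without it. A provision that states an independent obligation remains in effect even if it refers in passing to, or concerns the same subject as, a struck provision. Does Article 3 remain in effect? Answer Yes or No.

Article 1 is struck. Article 2 has no operative effect of its own apart from Article 1 and is therefore inoperative. Article 3 merely fixes the cure period for breach of Article 1; with Article 1 gone it has nothing to operate on and falls away. Article 4 has no operative effect of its own apart from Article 1 and is therefore inoperative. Although Article 5 refers to Article 4, its operative terms do not depend on Article 4, so it remains in effect. Under the stated default rule, only provisions that cannot operate independently fall away; the rest are enforced. Only Article 5 remains in effect. Article 3 is among the inoperative provisions, so the answer is no.

No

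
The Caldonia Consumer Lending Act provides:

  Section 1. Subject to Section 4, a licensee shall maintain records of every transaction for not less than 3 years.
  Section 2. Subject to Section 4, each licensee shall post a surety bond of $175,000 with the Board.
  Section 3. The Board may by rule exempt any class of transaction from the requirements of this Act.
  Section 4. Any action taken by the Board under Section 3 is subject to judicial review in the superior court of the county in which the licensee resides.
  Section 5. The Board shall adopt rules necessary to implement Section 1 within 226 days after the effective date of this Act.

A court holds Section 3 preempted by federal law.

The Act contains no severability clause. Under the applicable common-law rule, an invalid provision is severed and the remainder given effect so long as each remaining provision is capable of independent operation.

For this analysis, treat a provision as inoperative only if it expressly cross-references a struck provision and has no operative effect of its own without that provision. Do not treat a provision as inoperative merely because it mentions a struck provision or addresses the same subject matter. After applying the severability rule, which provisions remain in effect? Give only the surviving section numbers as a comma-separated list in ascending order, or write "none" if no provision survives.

1, 2, 5

Section 3 is struck. Section 4 merely fixes the judicial-review right for Section 3; with Section 3 gone it has nothing to operate on and falls away. Although Section 1 refers to Section 4, its operative terms do not depend on Section 4, so it remains in effect. Section 2 mentions Section 4 but its own obligation stands independently of Section 4, so Section 2 is not affected. With no severability clause, the stated default rule severs what cannot stand and enforces each remaining provision that can operate on its own. Section 1, Section 2, and Section 5 remain in effect.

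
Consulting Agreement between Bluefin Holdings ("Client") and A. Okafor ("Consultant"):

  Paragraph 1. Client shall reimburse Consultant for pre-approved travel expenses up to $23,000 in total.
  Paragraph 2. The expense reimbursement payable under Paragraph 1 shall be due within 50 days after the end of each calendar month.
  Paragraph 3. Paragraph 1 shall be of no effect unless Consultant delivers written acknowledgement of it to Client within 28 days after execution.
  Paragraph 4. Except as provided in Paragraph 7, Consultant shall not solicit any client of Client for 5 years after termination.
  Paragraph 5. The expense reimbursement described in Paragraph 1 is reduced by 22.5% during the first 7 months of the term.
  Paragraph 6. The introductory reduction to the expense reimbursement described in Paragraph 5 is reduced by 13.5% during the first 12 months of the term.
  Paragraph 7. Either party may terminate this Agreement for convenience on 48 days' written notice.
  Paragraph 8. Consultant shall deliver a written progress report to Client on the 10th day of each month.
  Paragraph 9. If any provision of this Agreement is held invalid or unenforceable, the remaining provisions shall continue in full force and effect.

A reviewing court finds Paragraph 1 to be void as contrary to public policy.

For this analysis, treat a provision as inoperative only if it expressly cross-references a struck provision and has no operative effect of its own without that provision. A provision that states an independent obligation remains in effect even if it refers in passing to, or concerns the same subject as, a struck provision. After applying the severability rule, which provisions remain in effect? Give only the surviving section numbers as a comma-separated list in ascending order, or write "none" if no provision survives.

Paragraph 1 is struck. Paragraph 2 has no operative effect of its own apart from Paragraph 1 and is therefore inoperative. Paragraph 3 operates only by reference to Paragraph 1, so it falls with Paragraph 1. Paragraph 5 operates only by reference to Paragraph 1, so it falls with Paragraph 1. The whole of Paragraph 6 is the introductory reduction to the introductory reduction to the expense reimbursement, defined by reference to Paragraph 5, so Paragraph 6 cannot stand once Paragraph 5 is removed. Paragraph 9 is a severability clause and preserves every provision that can still be given independent effect. That leaves Paragraph 4, Paragraph 7, Paragraph 8, and Paragraph 9 in effect.

4, 7, 8, 9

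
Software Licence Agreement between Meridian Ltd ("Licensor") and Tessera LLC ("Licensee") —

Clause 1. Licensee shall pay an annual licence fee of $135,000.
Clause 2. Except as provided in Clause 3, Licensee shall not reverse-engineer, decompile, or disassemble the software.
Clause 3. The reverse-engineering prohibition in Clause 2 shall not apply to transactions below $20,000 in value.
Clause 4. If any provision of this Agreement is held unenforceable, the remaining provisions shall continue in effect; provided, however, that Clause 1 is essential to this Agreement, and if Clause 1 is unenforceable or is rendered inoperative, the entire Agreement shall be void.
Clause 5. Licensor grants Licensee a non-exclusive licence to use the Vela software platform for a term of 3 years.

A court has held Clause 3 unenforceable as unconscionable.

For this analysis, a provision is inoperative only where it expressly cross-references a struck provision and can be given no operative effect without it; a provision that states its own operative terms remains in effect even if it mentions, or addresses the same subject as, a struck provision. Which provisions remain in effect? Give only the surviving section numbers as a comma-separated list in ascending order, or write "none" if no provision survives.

Clause 3 is struck. Although Clause 2 refers to Clause 3, its operative terms do not depend on Clause 3, so it remains in effect. No other provision's operative terms depend on Clause 3. Clause 4 makes Clause 1 an essential term, but Clause 1 is unaffected, so the severability proviso in Clause 4 preserves the remaining provisions. That leaves Clause 1, Clause 2, Clause 4, and Clause 5 in effect.

1, 2, 4, 5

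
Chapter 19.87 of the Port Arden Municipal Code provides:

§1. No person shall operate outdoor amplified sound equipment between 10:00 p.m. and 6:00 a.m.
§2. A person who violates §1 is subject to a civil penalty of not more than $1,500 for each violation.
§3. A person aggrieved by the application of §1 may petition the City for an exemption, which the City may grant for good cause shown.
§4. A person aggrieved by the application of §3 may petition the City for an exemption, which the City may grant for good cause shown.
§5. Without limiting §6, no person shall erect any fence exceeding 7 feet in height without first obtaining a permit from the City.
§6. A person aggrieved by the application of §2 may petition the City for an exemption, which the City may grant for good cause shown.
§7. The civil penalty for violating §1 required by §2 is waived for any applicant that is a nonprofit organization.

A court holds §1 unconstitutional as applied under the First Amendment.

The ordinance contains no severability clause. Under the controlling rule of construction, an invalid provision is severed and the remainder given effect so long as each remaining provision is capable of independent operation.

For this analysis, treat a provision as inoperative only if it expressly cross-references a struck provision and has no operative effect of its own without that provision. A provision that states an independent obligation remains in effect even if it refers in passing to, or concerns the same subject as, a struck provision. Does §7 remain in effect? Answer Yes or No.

No

§1 is struck. §2 operates only by reference to §1, so it falls with §1. §3 operates only by reference to §1, so it falls with §1. The only function of §4 is the exemption procedure for §3, so it cannot stand once §3 is removed. §6 operates only by reference to §2, so it falls with §2. §7 does nothing except set the nonprofit waiver of the civil penalty for violating §1 by reference to §2; with §2 gone it has no independent effect and is inoperative. §5 mentions §6 but its own obligation stands independently of §6, so §5 is not affected. Under the stated default rule, only provisions that cannot operate independently fall away; the rest are enforced. Only §5 remains in effect. §7 is among the inoperative provisions, so the answer is no.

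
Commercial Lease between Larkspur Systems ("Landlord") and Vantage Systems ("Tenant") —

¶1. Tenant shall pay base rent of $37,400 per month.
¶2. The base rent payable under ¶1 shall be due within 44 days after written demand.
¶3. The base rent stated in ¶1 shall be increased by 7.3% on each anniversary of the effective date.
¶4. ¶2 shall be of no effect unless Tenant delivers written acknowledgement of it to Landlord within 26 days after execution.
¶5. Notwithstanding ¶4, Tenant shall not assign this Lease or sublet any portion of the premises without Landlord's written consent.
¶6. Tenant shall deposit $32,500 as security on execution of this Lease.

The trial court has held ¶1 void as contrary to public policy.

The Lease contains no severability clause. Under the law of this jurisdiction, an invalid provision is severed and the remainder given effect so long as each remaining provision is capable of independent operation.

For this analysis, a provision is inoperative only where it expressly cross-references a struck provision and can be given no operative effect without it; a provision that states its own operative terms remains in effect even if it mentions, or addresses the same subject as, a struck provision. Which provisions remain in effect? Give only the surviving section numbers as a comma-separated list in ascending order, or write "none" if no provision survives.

¶1 is struck. The whole of ¶2 is the payment deadline for the base rent, defined by reference to ¶1, so ¶2 cannot stand once ¶1 is removed. ¶3 has no operative effect of its own apart from ¶1 and is therefore inoperative. The only function of ¶4 is the acknowledgement condition for ¶2, so it cannot stand once ¶2 is removed. Although ¶5 refers to ¶4, its operative terms do not depend on ¶4, so it remains in effect. Under the stated default rule, only provisions that cannot operate independently fall away; the rest are enforced. That leaves ¶5 and ¶6 in effect.

5, 6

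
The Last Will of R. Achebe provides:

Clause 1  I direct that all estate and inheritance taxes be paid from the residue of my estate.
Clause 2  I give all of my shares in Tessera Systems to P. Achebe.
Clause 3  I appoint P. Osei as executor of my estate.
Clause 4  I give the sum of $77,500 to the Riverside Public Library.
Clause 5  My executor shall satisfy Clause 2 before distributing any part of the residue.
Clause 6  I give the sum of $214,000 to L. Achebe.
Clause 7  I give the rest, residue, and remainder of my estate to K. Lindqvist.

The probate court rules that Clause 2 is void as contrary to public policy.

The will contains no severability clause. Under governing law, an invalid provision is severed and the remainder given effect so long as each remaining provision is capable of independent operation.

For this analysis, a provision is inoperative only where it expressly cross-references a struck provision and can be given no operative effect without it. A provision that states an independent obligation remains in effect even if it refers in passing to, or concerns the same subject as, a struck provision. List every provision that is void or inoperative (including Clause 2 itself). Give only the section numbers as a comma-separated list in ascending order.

Clause 2 is struck. Clause 5 merely fixes the priority direction for Clause 2; with Clause 2 gone it has nothing to operate on and falls away. Under the stated default rule, only provisions that cannot operate independently fall away; the rest are enforced. That leaves Clause 1, Clause 3, Clause 4, Clause 6, and Clause 7 in effect.

2, 5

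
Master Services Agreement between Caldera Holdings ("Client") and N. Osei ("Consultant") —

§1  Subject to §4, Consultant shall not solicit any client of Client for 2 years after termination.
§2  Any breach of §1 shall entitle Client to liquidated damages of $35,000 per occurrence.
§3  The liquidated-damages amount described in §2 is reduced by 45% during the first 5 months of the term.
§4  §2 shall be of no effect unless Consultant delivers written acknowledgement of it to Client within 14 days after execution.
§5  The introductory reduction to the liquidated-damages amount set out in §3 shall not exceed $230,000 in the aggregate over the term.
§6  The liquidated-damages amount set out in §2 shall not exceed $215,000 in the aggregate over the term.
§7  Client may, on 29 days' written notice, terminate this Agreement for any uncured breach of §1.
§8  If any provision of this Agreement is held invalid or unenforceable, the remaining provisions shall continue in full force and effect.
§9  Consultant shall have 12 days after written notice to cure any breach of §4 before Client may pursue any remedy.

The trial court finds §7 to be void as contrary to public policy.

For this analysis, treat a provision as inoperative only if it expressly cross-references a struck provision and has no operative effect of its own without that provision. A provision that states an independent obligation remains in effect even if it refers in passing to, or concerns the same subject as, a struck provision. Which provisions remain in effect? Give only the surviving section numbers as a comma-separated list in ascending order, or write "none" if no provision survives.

1, 2, 3, 4, 5, 6, 8, 9

§7 is struck. Nothing else in the Agreement is defined by reference to §7. §8 is a severability clause and preserves every provision that can still be given independent effect. That leaves §1, §2, §3, §4, §5, §6, §8, and §9 in effect.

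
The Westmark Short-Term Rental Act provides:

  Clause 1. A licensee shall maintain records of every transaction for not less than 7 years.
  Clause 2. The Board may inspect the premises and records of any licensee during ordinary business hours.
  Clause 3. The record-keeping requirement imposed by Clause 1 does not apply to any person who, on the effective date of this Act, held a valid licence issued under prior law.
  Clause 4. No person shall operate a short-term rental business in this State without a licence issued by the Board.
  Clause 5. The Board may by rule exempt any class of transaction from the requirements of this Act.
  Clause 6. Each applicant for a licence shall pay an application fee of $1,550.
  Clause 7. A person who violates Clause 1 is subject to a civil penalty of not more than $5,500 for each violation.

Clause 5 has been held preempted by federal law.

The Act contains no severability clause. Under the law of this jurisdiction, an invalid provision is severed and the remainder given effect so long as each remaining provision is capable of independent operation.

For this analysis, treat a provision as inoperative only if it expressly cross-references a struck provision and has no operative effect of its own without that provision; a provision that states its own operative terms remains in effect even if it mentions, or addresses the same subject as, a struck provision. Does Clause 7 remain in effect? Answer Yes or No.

Yes

Clause 5 is struck. No other provision's operative terms depend on Clause 5. With no severability clause, the stated default rule severs what cannot stand and enforces each remaining provision that can operate on its own. Clause 1, Clause 2, Clause 3, Clause 4, Clause 6, and Clause 7 remain in effect. Clause 7 is among the surviving provisions, so the answer is yes.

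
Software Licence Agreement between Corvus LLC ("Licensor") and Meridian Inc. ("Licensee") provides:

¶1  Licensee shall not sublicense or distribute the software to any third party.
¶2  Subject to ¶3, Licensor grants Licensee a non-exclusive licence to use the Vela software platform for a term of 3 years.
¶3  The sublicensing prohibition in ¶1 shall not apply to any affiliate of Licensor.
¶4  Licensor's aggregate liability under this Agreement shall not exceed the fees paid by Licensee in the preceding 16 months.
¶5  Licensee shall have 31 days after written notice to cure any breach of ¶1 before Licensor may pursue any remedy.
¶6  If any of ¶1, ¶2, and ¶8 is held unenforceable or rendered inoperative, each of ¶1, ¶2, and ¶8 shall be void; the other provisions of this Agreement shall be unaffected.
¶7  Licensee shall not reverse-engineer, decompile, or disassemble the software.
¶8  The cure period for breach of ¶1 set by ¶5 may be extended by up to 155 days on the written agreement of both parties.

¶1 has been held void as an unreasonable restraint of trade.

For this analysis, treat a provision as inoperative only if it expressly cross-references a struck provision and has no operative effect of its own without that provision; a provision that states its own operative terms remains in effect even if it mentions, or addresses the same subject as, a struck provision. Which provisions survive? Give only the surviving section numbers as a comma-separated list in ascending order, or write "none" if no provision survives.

¶1 is struck. ¶3 does nothing except set the carve-out from the sublicensing prohibition by reference to ¶1; with ¶1 gone it has no independent effect and is inoperative. ¶5 merely fixes the cure period for breach of ¶1; with ¶1 gone it has nothing to operate on and falls away. ¶8 does nothing except set the extension of the cure period for breach of ¶1 by reference to ¶5; with ¶5 gone it has no independent effect and is inoperative. ¶6 declares ¶1, ¶2, and ¶8 mutually dependent; since one of them has fallen, all of them are of no effect. That brings down ¶2 as well. The remainder continues in force under ¶6. The provisions still in force are ¶4, ¶6, and ¶7.

4, 6, 7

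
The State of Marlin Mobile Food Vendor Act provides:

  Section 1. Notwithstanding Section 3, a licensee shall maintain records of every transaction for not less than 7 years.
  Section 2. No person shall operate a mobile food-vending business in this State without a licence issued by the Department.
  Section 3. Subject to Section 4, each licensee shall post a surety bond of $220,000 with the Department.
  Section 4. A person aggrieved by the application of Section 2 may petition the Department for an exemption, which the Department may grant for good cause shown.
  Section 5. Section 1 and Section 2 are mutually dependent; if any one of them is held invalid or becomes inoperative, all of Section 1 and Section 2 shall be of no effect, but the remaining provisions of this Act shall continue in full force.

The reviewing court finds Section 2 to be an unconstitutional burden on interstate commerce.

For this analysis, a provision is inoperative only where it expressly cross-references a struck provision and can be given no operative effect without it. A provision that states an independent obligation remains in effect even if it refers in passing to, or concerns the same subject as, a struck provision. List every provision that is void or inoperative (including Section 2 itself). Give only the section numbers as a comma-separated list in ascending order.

Section 2 is struck. Section 4 has no operative effect of its own apart from Section 2 and is therefore inoperative. Section 3 mentions Section 4 but its own obligation stands independently of Section 4, so Section 3 is not affected. Section 5 declares Section 1 and Section 2 mutually dependent; since one of them has fallen, all of them are of no effect. That brings down Section 1 as well. The remainder continues in force under Section 5. That leaves Section 3 and Section 5 in effect.

1, 2, 4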